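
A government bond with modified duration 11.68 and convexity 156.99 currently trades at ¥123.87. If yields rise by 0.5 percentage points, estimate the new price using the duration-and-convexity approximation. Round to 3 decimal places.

Duration effect: -D_mod·Δy = -11.68 × (+0.005) = -0.058400
Convexity effect: ½·C·(Δy)² = 0.5 × 156.99 × (0.005)² = +0.001962375
ΔP/P ≈ -0.058400 + 0.001962375 = -0.056437625
New price ≈ 123.87 × (1 - 0.056437625) = 116.87907139125.

¥116.879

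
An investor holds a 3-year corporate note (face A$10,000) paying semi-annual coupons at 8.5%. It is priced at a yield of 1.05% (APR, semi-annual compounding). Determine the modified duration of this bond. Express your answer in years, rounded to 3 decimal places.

2.727 years

Periodic yield y = 0.00525. First find Macaulay duration:
  t   CF        PV=CF/(1+0.00525)^t    t·PV
  1       425.00       422.7804       422.7804
  2       425.00       420.5724       841.1448
  3       425.00       418.3759     1,255.1278
  4       425.00       416.1909     1,664.7637
  5       425.00       414.0173     2,070.0867
  6    10,425.00    10,102.5631    60,615.3788
  Σ                 12,194.5001    66,869.2821
P = 12,194.5001; Macaulay duration = 66,869.2821 / 12,194.5001 = 5.48356 half-year periods = 2.74178 years.
Modified duration = D_Mac / (1 + y) = 2.74178 / 1.00525 = 2.72746 years.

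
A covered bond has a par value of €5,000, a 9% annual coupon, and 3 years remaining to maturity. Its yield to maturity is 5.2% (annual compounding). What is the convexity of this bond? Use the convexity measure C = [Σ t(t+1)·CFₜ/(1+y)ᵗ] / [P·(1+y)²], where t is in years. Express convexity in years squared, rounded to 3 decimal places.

9.743

With y = 0.052:
  t   CF        PV=CF/(1+0.052)^t    t·PV        t(t+1)·PV
  1       450.00       427.7567       427.7567         855.5133
  2       450.00       406.6128       813.2256       2,439.6767
  3     5,450.00     4,681.1147    14,043.3441      56,173.3764
  Σ                  5,515.4841    15,284.3263      59,468.5665
P = 5,515.4841.
Convexity = Σ t(t+1)·PV / [P·(1+y)²] = 59,468.5665 / (5,515.4841 × 1.106704) = 9.74254.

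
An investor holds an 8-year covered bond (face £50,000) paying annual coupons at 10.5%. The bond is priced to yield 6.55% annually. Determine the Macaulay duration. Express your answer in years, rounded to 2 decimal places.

6.03 years

Periodic yield y = 0.0655. Discount each cash flow and weight by its year:
  t   CF        PV=CF/(1+0.0655)^t    t·PV
  1     5,250.00     4,927.2642     4,927.2642
  2     5,250.00     4,624.3681     9,248.7362
  3     5,250.00     4,340.0921    13,020.2762
  4     5,250.00     4,073.2915    16,293.1659
  5     5,250.00     3,822.8920    19,114.4602
  6     5,250.00     3,587.8855    21,527.3132
  7     5,250.00     3,367.3257    23,571.2799
  8    55,250.00    33,258.6525   266,069.2203
  Σ                 62,001.7716   373,771.7160
Price P = Σ PV = 62,001.7716.
Macaulay duration = Σ(t·PV) / P = 373,771.7160 / 62,001.7716 = 6.02840 years.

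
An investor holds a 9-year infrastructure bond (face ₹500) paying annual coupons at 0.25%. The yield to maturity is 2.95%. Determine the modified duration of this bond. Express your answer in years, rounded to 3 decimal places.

Periodic yield y = 0.0295. First find Macaulay duration:
  t   CF        PV=CF/(1+0.0295)^t    t·PV
  1         1.25         1.2142         1.2142
  2         1.25         1.1794         2.3588
  3         1.25         1.1456         3.4368
  4         1.25         1.1128         4.4511
  5         1.25         1.0809         5.4044
  6         1.25         1.0499         6.2995
  7         1.25         1.0198         7.1388
  8         1.25         0.9906         7.9248
  9       501.25       385.8489     3,472.6398
  Σ                    394.6420     3,510.8681
P = 394.6420; Macaulay duration = 3,510.8681 / 394.6420 = 8.89634 years.
Modified duration = D_Mac / (1 + y) = 8.89634 / 1.0295 = 8.64141 years.

8.641 years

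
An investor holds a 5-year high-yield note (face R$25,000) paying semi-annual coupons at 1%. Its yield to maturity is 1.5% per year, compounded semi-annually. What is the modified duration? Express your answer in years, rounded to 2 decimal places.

Periodic yield y = 0.0075. First find Macaulay duration:
  t   CF        PV=CF/(1+0.0075)^t    t·PV
  1       125.00       124.0695       124.0695
  2       125.00       123.1459       246.2918
  3       125.00       122.2292       366.6875
  4       125.00       121.3193       485.2771
  5       125.00       120.4162       602.0808
  6       125.00       119.5198       717.1185
  7       125.00       118.6300       830.4102
  8       125.00       117.7469       941.9754
  9       125.00       116.8704     1,051.8336
  10   25,125.00    23,316.0792   233,160.7922
  Σ                 24,400.0263   238,526.5365
P = 24,400.0263; Macaulay duration = 238,526.5365 / 24,400.0263 = 9.77567 half-year periods = 4.88783 years.
Modified duration = D_Mac / (1 + y) = 4.88783 / 1.0075 = 4.85145 years.

4.85 years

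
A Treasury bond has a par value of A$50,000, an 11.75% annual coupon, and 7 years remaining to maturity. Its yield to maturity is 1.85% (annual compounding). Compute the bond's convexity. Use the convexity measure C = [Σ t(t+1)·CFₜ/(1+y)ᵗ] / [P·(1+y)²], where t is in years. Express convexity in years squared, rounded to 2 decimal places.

With y = 0.0185:
  t   CF        PV=CF/(1+0.0185)^t    t·PV        t(t+1)·PV
  1     5,875.00     5,768.2867     5,768.2867      11,536.5734
  2     5,875.00     5,663.5117    11,327.0235      33,981.0704
  3     5,875.00     5,560.6399    16,681.9197      66,727.6787
  4     5,875.00     5,459.6366    21,838.5465     109,192.7323
  5     5,875.00     5,360.4680    26,802.3398     160,814.0387
  6     5,875.00     5,263.1006    31,578.6036     221,050.2250
  7    55,875.00    49,146.2406   344,023.6845   2,752,189.4757
  Σ                 82,221.8841   458,020.4041   3,355,491.7942
P = 82,221.8841.
Convexity = Σ t(t+1)·PV / [P·(1+y)²] = 3,355,491.7942 / (82,221.8841 × 1.037342) = 39.34112.

39.34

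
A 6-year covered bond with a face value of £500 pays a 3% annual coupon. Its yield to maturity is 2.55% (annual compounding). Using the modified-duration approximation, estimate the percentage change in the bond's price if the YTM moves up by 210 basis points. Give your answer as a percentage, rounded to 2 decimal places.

-11.44%

Periodic yield y = 0.0255. Modified duration first:
  t   CF        PV=CF/(1+0.0255)^t    t·PV
  1        15.00        14.6270        14.6270
  2        15.00        14.2633        28.5266
  3        15.00        13.9086        41.7259
  4        15.00        13.5628        54.2511
  5        15.00        13.2255        66.1276
  6       515.00       442.7853     2,656.7121
  Σ                    512.3726     2,861.9703
P = 512.3726; D_Mac = 5.58572 yrs; D_mod = 5.58572/(1+0.0255) = 5.44683 yrs.
ΔP/P ≈ -D_mod · Δy = -5.44683 × (+0.021) = -0.114383 = -11.4383%.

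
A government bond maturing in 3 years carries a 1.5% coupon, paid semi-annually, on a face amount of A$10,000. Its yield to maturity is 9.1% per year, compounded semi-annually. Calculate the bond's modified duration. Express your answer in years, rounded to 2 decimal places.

Periodic yield y = 0.0455. First find Macaulay duration:
  t   CF        PV=CF/(1+0.0455)^t    t·PV
  1        75.00        71.7360        71.7360
  2        75.00        68.6141       137.2281
  3        75.00        65.6280       196.8840
  4        75.00        62.7719       251.0875
  5        75.00        60.0401       300.2003
  6    10,075.00     7,714.3765    46,286.2591
  Σ                  8,043.1665    47,243.3950
P = 8,043.1665; Macaulay duration = 47,243.3950 / 8,043.1665 = 5.87373 half-year periods = 2.93687 years.
Modified duration = D_Mac / (1 + y) = 2.93687 / 1.0455 = 2.80905 years.

2.81 years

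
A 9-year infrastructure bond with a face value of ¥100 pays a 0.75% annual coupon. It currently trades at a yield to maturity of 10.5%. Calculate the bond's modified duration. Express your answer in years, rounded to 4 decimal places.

Periodic yield y = 0.105. First find Macaulay duration:
  t   CF        PV=CF/(1+0.105)^t    t·PV
  1         0.75         0.6787         0.6787
  2         0.75         0.6142         1.2285
  3         0.75         0.5559         1.6676
  4         0.75         0.5031         2.0122
  5         0.75         0.4552         2.2762
  6         0.75         0.4120         2.4719
  7         0.75         0.3728         2.6099
  8         0.75         0.3374         2.6993
  9       100.75        41.0190       369.1706
  Σ                     44.9483       384.8150
P = 44.9483; Macaulay duration = 384.8150 / 44.9483 = 8.56127 years.
Modified duration = D_Mac / (1 + y) = 8.56127 / 1.105 = 7.74776 years.

7.7478 years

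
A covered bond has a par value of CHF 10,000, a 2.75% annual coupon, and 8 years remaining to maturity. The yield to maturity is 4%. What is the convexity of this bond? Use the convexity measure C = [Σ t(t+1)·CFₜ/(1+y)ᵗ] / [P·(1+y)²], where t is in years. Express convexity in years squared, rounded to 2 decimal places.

58.34

With y = 0.04:
  t   CF        PV=CF/(1+0.04)^t    t·PV        t(t+1)·PV
  1       275.00       264.4231       264.4231         528.8462
  2       275.00       254.2530       508.5059       1,525.5178
  3       275.00       244.4740       733.4220       2,933.6880
  4       275.00       235.0712       940.2846       4,701.4231
  5       275.00       226.0300     1,130.1498       6,780.8986
  6       275.00       217.3365     1,304.0190       9,128.1328
  7       275.00       208.9774     1,462.8418      11,702.7343
  8    10,275.00     7,507.8419    60,062.7349     540,564.6137
  Σ                  9,158.4069    66,406.3810     577,865.8543
P = 9,158.4069.
Convexity = Σ t(t+1)·PV / [P·(1+y)²] = 577,865.8543 / (9,158.4069 × 1.081600) = 58.33651.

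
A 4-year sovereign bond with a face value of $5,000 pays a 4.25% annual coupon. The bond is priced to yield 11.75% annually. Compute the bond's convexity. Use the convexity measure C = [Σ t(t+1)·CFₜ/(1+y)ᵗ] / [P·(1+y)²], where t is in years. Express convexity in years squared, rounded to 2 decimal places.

14.56

With y = 0.1175:
  t   CF        PV=CF/(1+0.1175)^t    t·PV        t(t+1)·PV
  1       212.50       190.1566       190.1566         380.3132
  2       212.50       170.1625       340.3250       1,020.9750
  3       212.50       152.2707       456.8121       1,827.2484
  4     5,212.50     3,342.3809    13,369.5236      66,847.6180
  Σ                  3,854.9707    14,356.8173      70,076.1546
P = 3,854.9707.
Convexity = Σ t(t+1)·PV / [P·(1+y)²] = 70,076.1546 / (3,854.9707 × 1.248806) = 14.55640.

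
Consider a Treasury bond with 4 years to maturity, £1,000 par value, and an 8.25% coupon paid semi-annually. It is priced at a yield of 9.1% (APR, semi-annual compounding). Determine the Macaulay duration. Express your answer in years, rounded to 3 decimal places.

Periodic yield y = 0.0455. Discount each cash flow and weight by its period:
  t   CF        PV=CF/(1+0.0455)^t    t·PV
  1        41.25        39.4548        39.4548
  2        41.25        37.7377        75.4755
  3        41.25        36.0954       108.2862
  4        41.25        34.5245       138.0981
  5        41.25        33.0220       165.1101
  6        41.25        31.5849       189.5095
  7        41.25        30.2103       211.4724
  8     1,041.25       729.3949     5,835.1591
  Σ                    972.0247     6,762.5658
Price P = Σ PV = 972.0247.
Macaulay duration = Σ(t·PV) / P = 6,762.5658 / 972.0247 = 6.95720 half-year periods.
In years: 6.95720 / 2 = 3.47860 years.

3.479 years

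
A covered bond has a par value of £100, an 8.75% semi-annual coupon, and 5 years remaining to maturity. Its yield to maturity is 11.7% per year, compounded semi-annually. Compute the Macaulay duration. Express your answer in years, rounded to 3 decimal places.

Periodic yield y = 0.0585. Discount each cash flow and weight by its period:
  t   CF        PV=CF/(1+0.0585)^t    t·PV
  1        4.375         4.1332         4.1332
  2        4.375         3.9048         7.8096
  3        4.375         3.6890        11.0669
  4        4.375         3.4851        13.9404
  5        4.375         3.2925        16.4624
  6        4.375         3.1105        18.6631
  7        4.375         2.9386        20.5703
  8        4.375         2.7762        22.2096
  9        4.375         2.6228        23.6049
  10     104.375        59.1137       591.1366
  Σ                     89.0663       729.5970
Price P = Σ PV = 89.0663.
Macaulay duration = Σ(t·PV) / P = 729.5970 / 89.0663 = 8.19162 half-year periods.
In years: 8.19162 / 2 = 4.09581 years.

4.096 years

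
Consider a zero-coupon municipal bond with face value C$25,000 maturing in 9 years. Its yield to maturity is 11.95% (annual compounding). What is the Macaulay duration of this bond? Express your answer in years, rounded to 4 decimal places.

9.0000 years

A zero-coupon bond has a single cash flow at maturity, so its Macaulay duration equals its maturity: 9 years.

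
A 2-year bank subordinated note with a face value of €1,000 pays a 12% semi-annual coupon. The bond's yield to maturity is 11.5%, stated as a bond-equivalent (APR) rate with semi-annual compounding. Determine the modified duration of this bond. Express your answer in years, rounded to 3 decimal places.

1.737 years

Periodic yield y = 0.0575. First find Macaulay duration:
  t   CF        PV=CF/(1+0.0575)^t    t·PV
  1        60.00        56.7376        56.7376
  2        60.00        53.6526       107.3051
  3        60.00        50.7353       152.2059
  4     1,060.00       847.5871     3,390.3486
  Σ                  1,008.7126     3,706.5972
P = 1,008.7126; Macaulay duration = 3,706.5972 / 1,008.7126 = 3.67458 half-year periods = 1.83729 years.
Modified duration = D_Mac / (1 + y) = 1.83729 / 1.0575 = 1.73739 years.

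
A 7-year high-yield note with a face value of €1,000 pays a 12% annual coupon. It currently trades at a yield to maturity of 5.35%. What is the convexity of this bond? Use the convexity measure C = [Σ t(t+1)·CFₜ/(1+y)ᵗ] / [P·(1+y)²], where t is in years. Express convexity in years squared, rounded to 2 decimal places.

With y = 0.0535:
  t   CF        PV=CF/(1+0.0535)^t    t·PV        t(t+1)·PV
  1       120.00       113.9060       113.9060         227.8121
  2       120.00       108.1215       216.2431         648.7292
  3       120.00       102.6308       307.8923       1,231.5694
  4       120.00        97.4189       389.6755       1,948.3774
  5       120.00        92.4716       462.3582       2,774.1491
  6       120.00        87.7756       526.6538       3,686.5769
  7     1,120.00       777.6358     5,443.4506      43,547.6045
  Σ                  1,379.9603     7,460.1795      54,064.8185
P = 1,379.9603.
Convexity = Σ t(t+1)·PV / [P·(1+y)²] = 54,064.8185 / (1,379.9603 × 1.109862) = 35.30036.

35.30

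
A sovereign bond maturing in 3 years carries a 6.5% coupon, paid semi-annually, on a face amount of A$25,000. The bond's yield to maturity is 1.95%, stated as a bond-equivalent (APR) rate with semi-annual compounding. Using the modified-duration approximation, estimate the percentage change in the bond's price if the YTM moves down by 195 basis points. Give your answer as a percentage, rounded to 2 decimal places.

+5.39%

Periodic yield y = 0.00975. Modified duration first:
  t   CF        PV=CF/(1+0.00975)^t    t·PV
  1       812.50       804.6546       804.6546
  2       812.50       796.8850     1,593.7700
  3       812.50       789.1904     2,367.5711
  4       812.50       781.5701     3,126.2803
  5       812.50       774.0233     3,870.1167
  6    25,812.50    24,352.6876   146,116.1257
  Σ                 28,299.0110   157,878.5185
P = 28,299.0110; D_Mac = 5.57894 half-year periods = 2.78947 yrs; D_mod = 2.78947/(1+0.00975) = 2.76254 yrs.
ΔP/P ≈ -D_mod · Δy = -2.76254 × (-0.0195) = +0.053869 = +5.3869%.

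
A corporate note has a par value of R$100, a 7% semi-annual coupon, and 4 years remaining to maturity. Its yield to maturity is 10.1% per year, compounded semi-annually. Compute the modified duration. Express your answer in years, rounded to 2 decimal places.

3.36 years

Periodic yield y = 0.0505. First find Macaulay duration:
  t   CF        PV=CF/(1+0.0505)^t    t·PV
  1         3.50         3.3317         3.3317
  2         3.50         3.1716         6.3432
  3         3.50         3.0191         9.0573
  4         3.50         2.8740        11.4959
  5         3.50         2.7358        13.6791
  6         3.50         2.6043        15.6258
  7         3.50         2.4791        17.3538
  8       103.50        69.7866       558.2926
  Σ                     90.0022       635.1795
P = 90.0022; Macaulay duration = 635.1795 / 90.0022 = 7.05737 half-year periods = 3.52869 years.
Modified duration = D_Mac / (1 + y) = 3.52869 / 1.0505 = 3.35905 years.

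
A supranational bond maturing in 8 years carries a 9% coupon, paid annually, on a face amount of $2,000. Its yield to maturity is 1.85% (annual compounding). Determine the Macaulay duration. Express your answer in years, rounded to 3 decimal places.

6.437 years

Periodic yield y = 0.0185. Discount each cash flow and weight by its year:
  t   CF        PV=CF/(1+0.0185)^t    t·PV
  1       180.00       176.7305       176.7305
  2       180.00       173.5204       347.0407
  3       180.00       170.3685       511.1056
  4       180.00       167.2740       669.0959
  5       180.00       164.2356       821.1781
  6       180.00       161.2524       967.5147
  7       180.00       158.3235     1,108.2642
  8     2,180.00     1,882.6441    15,061.1528
  Σ                  3,054.3490    19,662.0824
Price P = Σ PV = 3,054.3490.
Macaulay duration = Σ(t·PV) / P = 19,662.0824 / 3,054.3490 = 6.43741 years.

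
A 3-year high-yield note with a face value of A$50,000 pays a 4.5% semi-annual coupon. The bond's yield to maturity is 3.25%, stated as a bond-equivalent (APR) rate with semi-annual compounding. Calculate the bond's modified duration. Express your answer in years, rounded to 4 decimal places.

Periodic yield y = 0.01625. First find Macaulay duration:
  t   CF        PV=CF/(1+0.01625)^t    t·PV
  1     1,125.00     1,107.0111     1,107.0111
  2     1,125.00     1,089.3098     2,178.6196
  3     1,125.00     1,071.8915     3,215.6746
  4     1,125.00     1,054.7518     4,219.0073
  5     1,125.00     1,037.8862     5,189.4309
  6    51,125.00    46,411.9664   278,471.7986
  Σ                 51,772.8168   294,381.5421
P = 51,772.8168; Macaulay duration = 294,381.5421 / 51,772.8168 = 5.68603 half-year periods = 2.84301 years.
Modified duration = D_Mac / (1 + y) = 2.84301 / 1.01625 = 2.79755 years.

2.7976 years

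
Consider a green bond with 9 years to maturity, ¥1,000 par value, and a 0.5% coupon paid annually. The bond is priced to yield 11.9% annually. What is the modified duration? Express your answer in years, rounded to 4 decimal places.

Periodic yield y = 0.119. First find Macaulay duration:
  t   CF        PV=CF/(1+0.119)^t    t·PV
  1         5.00         4.4683         4.4683
  2         5.00         3.9931         7.9862
  3         5.00         3.5685        10.7054
  4         5.00         3.1890        12.7559
  5         5.00         2.8498        14.2492
  6         5.00         2.5468        15.2806
  7         5.00         2.2759        15.9315
  8         5.00         2.0339        16.2712
  9     1,005.00       365.3384     3,288.0453
  Σ                    390.2636     3,385.6935
P = 390.2636; Macaulay duration = 3,385.6935 / 390.2636 = 8.67540 years.
Modified duration = D_Mac / (1 + y) = 8.67540 / 1.119 = 7.75282 years.

7.7528 years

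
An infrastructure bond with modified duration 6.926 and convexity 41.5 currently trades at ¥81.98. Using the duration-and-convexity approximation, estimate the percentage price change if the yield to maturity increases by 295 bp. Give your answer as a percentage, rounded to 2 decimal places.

-18.63%

Duration effect: -D_mod·Δy = -6.926 × (+0.0295) = -0.204317
Convexity effect: ½·C·(Δy)² = 0.5 × 41.5 × (0.0295)² = +0.0180576875
ΔP/P ≈ -0.204317 + 0.0180576875 = -0.1862593125
= -18.62593125%.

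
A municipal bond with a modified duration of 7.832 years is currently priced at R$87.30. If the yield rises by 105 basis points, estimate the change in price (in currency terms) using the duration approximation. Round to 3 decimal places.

-R$7.179

Duration approximation: ΔP/P ≈ -D_mod · Δy = -7.832 × (+0.0105) = -0.082236.
ΔP ≈ 87.30 × (-0.082236) = -7.1792028.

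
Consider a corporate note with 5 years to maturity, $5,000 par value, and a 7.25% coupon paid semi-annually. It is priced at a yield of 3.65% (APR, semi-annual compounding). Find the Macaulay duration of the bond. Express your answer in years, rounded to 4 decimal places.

Periodic yield y = 0.01825. Discount each cash flow and weight by its period:
  t   CF        PV=CF/(1+0.01825)^t    t·PV
  1       181.25       178.0015       178.0015
  2       181.25       174.8112       349.6223
  3       181.25       171.6780       515.0341
  4       181.25       168.6011       674.4043
  5       181.25       165.5793       827.8963
  6       181.25       162.6116       975.6696
  7       181.25       159.6971     1,117.8798
  8       181.25       156.8349     1,254.6791
  9       181.25       154.0239     1,386.2155
  10    5,181.25     4,324.0465    43,240.4655
  Σ                  5,815.8851    50,519.8680
Price P = Σ PV = 5,815.8851.
Macaulay duration = Σ(t·PV) / P = 50,519.8680 / 5,815.8851 = 8.68653 half-year periods.
In years: 8.68653 / 2 = 4.34327 years.

4.3433 years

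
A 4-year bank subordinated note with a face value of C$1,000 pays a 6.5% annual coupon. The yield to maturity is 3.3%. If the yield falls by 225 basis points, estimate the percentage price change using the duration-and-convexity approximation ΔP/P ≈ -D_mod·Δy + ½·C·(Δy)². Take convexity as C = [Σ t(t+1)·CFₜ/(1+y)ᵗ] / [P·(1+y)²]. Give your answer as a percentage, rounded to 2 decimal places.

With y = 0.033:
  t   CF        PV=CF/(1+0.033)^t    t·PV        t(t+1)·PV
  1        65.00        62.9235        62.9235         125.8470
  2        65.00        60.9134       121.8268         365.4803
  3        65.00        58.9675       176.9024         707.6095
  4     1,065.00       935.2944     3,741.1775      18,705.8875
  Σ                  1,118.0987     4,102.8301      19,904.8243
P = 1,118.0987; D_Mac = 3.66947 yrs; D_mod = 3.55225 yrs; C = 16.68313.
Duration effect: -3.55225 × (-0.0225) = +0.079926
Convexity effect: 0.5 × 16.68313 × (-0.0225)² = +0.0042229
ΔP/P ≈ +0.079926 + 0.0042229 = +0.084148 = +8.4148%.

+8.41%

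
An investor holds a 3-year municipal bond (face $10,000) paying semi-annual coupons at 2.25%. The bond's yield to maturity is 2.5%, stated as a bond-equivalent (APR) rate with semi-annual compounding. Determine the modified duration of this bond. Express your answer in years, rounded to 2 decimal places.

Periodic yield y = 0.0125. First find Macaulay duration:
  t   CF        PV=CF/(1+0.0125)^t    t·PV
  1       112.50       111.1111       111.1111
  2       112.50       109.7394       219.4787
  3       112.50       108.3846       325.1537
  4       112.50       107.0465       428.1859
  5       112.50       105.7249       528.6246
  6    10,112.50     9,386.1684    56,317.0106
  Σ                  9,928.1749    57,929.5647
P = 9,928.1749; Macaulay duration = 57,929.5647 / 9,928.1749 = 5.83487 half-year periods = 2.91743 years.
Modified duration = D_Mac / (1 + y) = 2.91743 / 1.0125 = 2.88142 years.

2.88 years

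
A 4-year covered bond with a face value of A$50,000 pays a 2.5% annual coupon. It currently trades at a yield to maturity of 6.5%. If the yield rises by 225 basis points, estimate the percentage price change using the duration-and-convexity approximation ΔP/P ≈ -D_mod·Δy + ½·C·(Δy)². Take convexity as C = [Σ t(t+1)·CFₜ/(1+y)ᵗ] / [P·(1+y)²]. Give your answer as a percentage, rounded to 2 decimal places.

-7.70%

With y = 0.065:
  t   CF        PV=CF/(1+0.065)^t    t·PV        t(t+1)·PV
  1     1,250.00     1,173.7089     1,173.7089       2,347.4178
  2     1,250.00     1,102.0741     2,204.1482       6,612.4446
  3     1,250.00     1,034.8114     3,104.4341      12,417.7364
  4    51,250.00    39,837.8084   159,351.2336     796,756.1682
  Σ                 43,148.4028   165,833.5249     818,133.7670
P = 43,148.4028; D_Mac = 3.84333 yrs; D_mod = 3.60876 yrs; C = 16.71708.
Duration effect: -3.60876 × (+0.0225) = -0.081197
Convexity effect: 0.5 × 16.71708 × (0.0225)² = +0.0042315
ΔP/P ≈ -0.081197 + 0.0042315 = -0.076966 = -7.6966%.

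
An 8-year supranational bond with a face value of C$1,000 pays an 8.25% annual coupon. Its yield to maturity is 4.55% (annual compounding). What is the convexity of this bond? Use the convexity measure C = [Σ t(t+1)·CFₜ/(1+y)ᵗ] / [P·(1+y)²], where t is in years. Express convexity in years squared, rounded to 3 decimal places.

48.167

With y = 0.0455:
  t   CF        PV=CF/(1+0.0455)^t    t·PV        t(t+1)·PV
  1        82.50        78.9096        78.9096         157.8192
  2        82.50        75.4755       150.9510         452.8529
  3        82.50        72.1908       216.5724         866.2896
  4        82.50        69.0491       276.1963       1,380.9813
  5        82.50        66.0441       330.2203       1,981.3218
  6        82.50        63.1698       379.0190       2,653.1330
  7        82.50        60.4207       422.9448       3,383.5587
  8     1,082.50       758.2905     6,066.3239      54,596.9151
  Σ                  1,243.5500     7,921.1372      65,472.8715
P = 1,243.5500.
Convexity = Σ t(t+1)·PV / [P·(1+y)²] = 65,472.8715 / (1,243.5500 × 1.093070) = 48.16705.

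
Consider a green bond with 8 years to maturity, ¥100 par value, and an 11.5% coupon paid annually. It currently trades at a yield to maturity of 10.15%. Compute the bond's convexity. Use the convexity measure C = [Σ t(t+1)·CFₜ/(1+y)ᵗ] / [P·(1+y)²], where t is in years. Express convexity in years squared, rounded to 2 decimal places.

With y = 0.1015:
  t   CF        PV=CF/(1+0.1015)^t    t·PV        t(t+1)·PV
  1        11.50        10.4403        10.4403          20.8806
  2        11.50         9.4783        18.9565          56.8696
  3        11.50         8.6049        25.8146         103.2584
  4        11.50         7.8120        31.2478         156.2391
  5        11.50         7.0921        35.4605         212.7632
  6        11.50         6.4386        38.6315         270.4208
  7        11.50         5.8453        40.9171         327.3364
  8       111.50        51.4516       411.6128       3,704.5150
  Σ                    107.1630       613.0812       4,852.2832
P = 107.1630.
Convexity = Σ t(t+1)·PV / [P·(1+y)²] = 4,852.2832 / (107.1630 × 1.213302) = 37.31920.

37.32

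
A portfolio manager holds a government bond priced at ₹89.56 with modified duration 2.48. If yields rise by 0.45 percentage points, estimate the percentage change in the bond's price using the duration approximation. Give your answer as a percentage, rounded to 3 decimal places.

-1.116%

Duration approximation: ΔP/P ≈ -D_mod · Δy = -2.48 × (+0.0045) = -0.011160.
As a percentage: -1.1160%.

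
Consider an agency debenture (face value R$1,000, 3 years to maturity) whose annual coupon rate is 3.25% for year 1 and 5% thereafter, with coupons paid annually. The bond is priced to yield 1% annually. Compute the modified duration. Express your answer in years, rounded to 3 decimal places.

Periodic yield y = 0.01. First find Macaulay duration:
  t   CF        PV=CF/(1+0.01)^t    t·PV
  1        32.50        32.1782        32.1782
  2        50.00        49.0148        98.0296
  3     1,050.00     1,019.1197     3,057.3590
  Σ                  1,100.3127     3,187.5668
P = 1,100.3127; Macaulay duration = 3,187.5668 / 1,100.3127 = 2.89696 years.
Modified duration = D_Mac / (1 + y) = 2.89696 / 1.01 = 2.86828 years.

2.868 years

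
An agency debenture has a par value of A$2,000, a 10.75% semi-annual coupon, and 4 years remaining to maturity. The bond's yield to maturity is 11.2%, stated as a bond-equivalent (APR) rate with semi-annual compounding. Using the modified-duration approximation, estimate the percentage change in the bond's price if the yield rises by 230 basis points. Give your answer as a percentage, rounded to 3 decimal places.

-7.294%

Periodic yield y = 0.056. Modified duration first:
  t   CF        PV=CF/(1+0.056)^t    t·PV
  1       107.50       101.7992       101.7992
  2       107.50        96.4008       192.8016
  3       107.50        91.2886       273.8659
  4       107.50        86.4476       345.7903
  5       107.50        81.8632       409.3161
  6       107.50        77.5220       465.1320
  7       107.50        73.4110       513.8769
  8     2,107.50     1,362.8757    10,903.0053
  Σ                  1,971.6081    13,205.5874
P = 1,971.6081; D_Mac = 6.69788 half-year periods = 3.34894 yrs; D_mod = 3.34894/(1+0.056) = 3.17134 yrs.
ΔP/P ≈ -D_mod · Δy = -3.17134 × (+0.023) = -0.072941 = -7.2941%.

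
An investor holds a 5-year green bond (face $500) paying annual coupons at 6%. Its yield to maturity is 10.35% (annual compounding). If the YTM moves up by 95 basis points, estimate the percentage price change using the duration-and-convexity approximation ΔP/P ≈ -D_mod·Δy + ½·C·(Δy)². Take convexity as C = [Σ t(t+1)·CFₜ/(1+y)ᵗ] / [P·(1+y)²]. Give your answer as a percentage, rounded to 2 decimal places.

-3.70%

With y = 0.1035:
  t   CF        PV=CF/(1+0.1035)^t    t·PV        t(t+1)·PV
  1        30.00        27.1862        27.1862          54.3725
  2        30.00        24.6364        49.2727         147.8182
  3        30.00        22.3257        66.9770         267.9079
  4        30.00        20.2317        80.9267         404.6336
  5       530.00       323.9024     1,619.5121       9,717.0724
  Σ                    418.2823     1,843.8747      10,591.8044
P = 418.2823; D_Mac = 4.40821 yrs; D_mod = 3.99475 yrs; C = 20.79485.
Duration effect: -3.99475 × (+0.0095) = -0.037950
Convexity effect: 0.5 × 20.79485 × (0.0095)² = +0.0009384
ΔP/P ≈ -0.037950 + 0.0009384 = -0.037012 = -3.7012%.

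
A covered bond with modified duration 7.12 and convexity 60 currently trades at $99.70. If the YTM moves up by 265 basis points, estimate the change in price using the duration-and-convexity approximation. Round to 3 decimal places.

-$16.711

Duration effect: -D_mod·Δy = -7.12 × (+0.0265) = -0.188680
Convexity effect: ½·C·(Δy)² = 0.5 × 60 × (0.0265)² = +0.0210675
ΔP/P ≈ -0.188680 + 0.0210675 = -0.1676125
ΔP ≈ 99.70 × (-0.1676125) = -16.71096625.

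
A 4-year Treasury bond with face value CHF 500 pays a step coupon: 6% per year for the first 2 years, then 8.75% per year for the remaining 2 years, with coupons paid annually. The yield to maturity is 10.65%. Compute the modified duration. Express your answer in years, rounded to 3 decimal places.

Periodic yield y = 0.1065. First find Macaulay duration:
  t   CF        PV=CF/(1+0.1065)^t    t·PV
  1        30.00        27.1125        27.1125
  2        30.00        24.5030        49.0059
  3        43.75        32.2941        96.8824
  4       543.75       362.7385     1,450.9538
  Σ                    446.6481     1,623.9547
P = 446.6481; Macaulay duration = 1,623.9547 / 446.6481 = 3.63587 years.
Modified duration = D_Mac / (1 + y) = 3.63587 / 1.1065 = 3.28592 years.

3.286 years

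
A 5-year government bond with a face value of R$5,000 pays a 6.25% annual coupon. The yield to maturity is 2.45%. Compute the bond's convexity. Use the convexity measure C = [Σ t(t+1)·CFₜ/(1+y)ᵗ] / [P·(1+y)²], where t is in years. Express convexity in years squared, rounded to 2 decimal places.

24.74

With y = 0.0245:
  t   CF        PV=CF/(1+0.0245)^t    t·PV        t(t+1)·PV
  1       312.50       305.0268       305.0268         610.0537
  2       312.50       297.7324       595.4648       1,786.3944
  3       312.50       290.6124       871.8372       3,487.3487
  4       312.50       283.6627     1,134.6506       5,673.2532
  5     5,312.50     4,706.9451    23,534.7253     141,208.3519
  Σ                  5,883.9794    26,441.7048     152,765.4019
P = 5,883.9794.
Convexity = Σ t(t+1)·PV / [P·(1+y)²] = 152,765.4019 / (5,883.9794 × 1.049600) = 24.73603.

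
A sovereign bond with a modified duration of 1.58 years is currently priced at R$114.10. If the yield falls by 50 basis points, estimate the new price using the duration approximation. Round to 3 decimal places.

R$115.001

Duration approximation: ΔP/P ≈ -D_mod · Δy = -1.58 × (-0.005) = +0.007900.
New price ≈ 114.10 × (1 + 0.007900) = 115.00139.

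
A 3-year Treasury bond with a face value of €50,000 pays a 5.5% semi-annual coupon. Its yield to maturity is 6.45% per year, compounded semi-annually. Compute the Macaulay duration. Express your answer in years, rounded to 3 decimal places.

2.803 years

Periodic yield y = 0.03225. Discount each cash flow and weight by its period:
  t   CF        PV=CF/(1+0.03225)^t    t·PV
  1     1,375.00     1,332.0417     1,332.0417
  2     1,375.00     1,290.4254     2,580.8509
  3     1,375.00     1,250.1094     3,750.3282
  4     1,375.00     1,211.0530     4,844.2118
  5     1,375.00     1,173.2167     5,866.0836
  6    51,375.00    42,466.1105   254,796.6631
  Σ                 48,722.9567   273,170.1792
Price P = Σ PV = 48,722.9567.
Macaulay duration = Σ(t·PV) / P = 273,170.1792 / 48,722.9567 = 5.60660 half-year periods.
In years: 5.60660 / 2 = 2.80330 years.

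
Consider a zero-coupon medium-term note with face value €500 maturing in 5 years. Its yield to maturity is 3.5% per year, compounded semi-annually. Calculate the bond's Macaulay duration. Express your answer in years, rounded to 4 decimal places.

5.0000 years

A zero-coupon bond has a single cash flow at maturity, so its Macaulay duration equals its maturity: 5 years.
(Equivalently: 10 semi-annual periods ÷ 2 = 5 years.)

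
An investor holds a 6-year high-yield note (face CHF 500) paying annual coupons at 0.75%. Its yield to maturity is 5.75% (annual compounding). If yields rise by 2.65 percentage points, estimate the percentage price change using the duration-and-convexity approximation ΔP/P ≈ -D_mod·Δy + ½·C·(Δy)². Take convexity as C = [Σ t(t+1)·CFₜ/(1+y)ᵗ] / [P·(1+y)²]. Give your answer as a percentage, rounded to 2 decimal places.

With y = 0.0575:
  t   CF        PV=CF/(1+0.0575)^t    t·PV        t(t+1)·PV
  1         3.75         3.5461         3.5461           7.0922
  2         3.75         3.3533         6.7066          20.1197
  3         3.75         3.1710         9.5129          38.0515
  4         3.75         2.9985        11.9942          59.9708
  5         3.75         2.8355        14.1775          85.0649
  6       503.75       360.1910     2,161.1457      15,128.0201
  Σ                    376.0953     2,207.0829      15,338.3192
P = 376.0953; D_Mac = 5.86841 yrs; D_mod = 5.54933 yrs; C = 36.46860.
Duration effect: -5.54933 × (+0.0265) = -0.147057
Convexity effect: 0.5 × 36.46860 × (0.0265)² = +0.0128050
ΔP/P ≈ -0.147057 + 0.0128050 = -0.134252 = -13.4252%.

-13.43%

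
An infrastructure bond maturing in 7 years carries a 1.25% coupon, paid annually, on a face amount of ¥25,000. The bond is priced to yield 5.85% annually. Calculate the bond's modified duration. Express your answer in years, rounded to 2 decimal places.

Periodic yield y = 0.0585. First find Macaulay duration:
  t   CF        PV=CF/(1+0.0585)^t    t·PV
  1       312.50       295.2291       295.2291
  2       312.50       278.9127       557.8254
  3       312.50       263.4981       790.4942
  4       312.50       248.9353       995.7414
  5       312.50       235.1775     1,175.8873
  6       312.50       222.1799     1,333.0796
  7    25,312.50    17,001.9605   119,013.7238
  Σ                 18,545.8932   124,161.9809
P = 18,545.8932; Macaulay duration = 124,161.9809 / 18,545.8932 = 6.69485 years.
Modified duration = D_Mac / (1 + y) = 6.69485 / 1.0585 = 6.32485 years.

6.32 years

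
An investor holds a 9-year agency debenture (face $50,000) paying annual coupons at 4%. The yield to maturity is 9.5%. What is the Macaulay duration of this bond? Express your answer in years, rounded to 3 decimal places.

Periodic yield y = 0.095. Discount each cash flow and weight by its year:
  t   CF        PV=CF/(1+0.095)^t    t·PV
  1     2,000.00     1,826.4840     1,826.4840
  2     2,000.00     1,668.0219     3,336.0439
  3     2,000.00     1,523.3077     4,569.9231
  4     2,000.00     1,391.1486     5,564.5943
  5     2,000.00     1,270.4553     6,352.2767
  6     2,000.00     1,160.2332     6,961.3991
  7     2,000.00     1,059.5737     7,417.0158
  8     2,000.00       967.6472     7,741.1776
  9    52,000.00    22,976.0978   206,784.8801
  Σ                 33,842.9694   250,553.7945
Price P = Σ PV = 33,842.9694.
Macaulay duration = Σ(t·PV) / P = 250,553.7945 / 33,842.9694 = 7.40342 years.

7.403 years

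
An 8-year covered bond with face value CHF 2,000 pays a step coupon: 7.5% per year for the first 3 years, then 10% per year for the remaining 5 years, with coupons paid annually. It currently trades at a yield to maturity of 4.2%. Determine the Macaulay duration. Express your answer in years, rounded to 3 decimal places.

6.434 years

Periodic yield y = 0.042. Discount each cash flow and weight by its year:
  t   CF        PV=CF/(1+0.042)^t    t·PV
  1       150.00       143.9539       143.9539
  2       150.00       138.1516       276.3031
  3       150.00       132.5831       397.7492
  4       200.00       169.6521       678.6082
  5       200.00       162.8139       814.0694
  6       200.00       156.2513       937.5079
  7       200.00       149.9533     1,049.6729
  8     2,200.00     1,583.0001    12,664.0004
  Σ                  2,636.3592    16,961.8651
Price P = Σ PV = 2,636.3592.
Macaulay duration = Σ(t·PV) / P = 16,961.8651 / 2,636.3592 = 6.43382 years.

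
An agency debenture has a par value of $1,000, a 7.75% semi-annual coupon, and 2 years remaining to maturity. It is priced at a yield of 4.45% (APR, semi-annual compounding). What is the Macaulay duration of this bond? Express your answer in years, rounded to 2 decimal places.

1.89 years

Periodic yield y = 0.02225. Discount each cash flow and weight by its period:
  t   CF        PV=CF/(1+0.02225)^t    t·PV
  1        38.75        37.9066        37.9066
  2        38.75        37.0815        74.1630
  3        38.75        36.2744       108.8232
  4     1,038.75       951.2235     3,804.8939
  Σ                  1,062.4860     4,025.7867
Price P = Σ PV = 1,062.4860.
Macaulay duration = Σ(t·PV) / P = 4,025.7867 / 1,062.4860 = 3.78903 half-year periods.
In years: 3.78903 / 2 = 1.89451 years.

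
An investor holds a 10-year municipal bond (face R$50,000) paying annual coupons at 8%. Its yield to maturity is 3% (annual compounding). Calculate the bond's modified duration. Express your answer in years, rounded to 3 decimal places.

7.506 years

Periodic yield y = 0.03. First find Macaulay duration:
  t   CF        PV=CF/(1+0.03)^t    t·PV
  1     4,000.00     3,883.4951     3,883.4951
  2     4,000.00     3,770.3836     7,540.7673
  3     4,000.00     3,660.5666    10,981.6999
  4     4,000.00     3,553.9482    14,215.7928
  5     4,000.00     3,450.4351    17,252.1757
  6     4,000.00     3,349.9370    20,099.6222
  7     4,000.00     3,252.3660    22,766.5623
  8     4,000.00     3,157.6369    25,261.0955
  9     4,000.00     3,065.6669    27,591.0024
  10   54,000.00    40,181.0714   401,810.7140
  Σ                 71,325.5071   551,402.9272
P = 71,325.5071; Macaulay duration = 551,402.9272 / 71,325.5071 = 7.73080 years.
Modified duration = D_Mac / (1 + y) = 7.73080 / 1.03 = 7.50563 years.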